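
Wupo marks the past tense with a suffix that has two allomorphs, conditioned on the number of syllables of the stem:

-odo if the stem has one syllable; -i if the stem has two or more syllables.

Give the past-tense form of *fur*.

furodo

*fur* has one syllable, so the suffix is -odo, giving *furodo*.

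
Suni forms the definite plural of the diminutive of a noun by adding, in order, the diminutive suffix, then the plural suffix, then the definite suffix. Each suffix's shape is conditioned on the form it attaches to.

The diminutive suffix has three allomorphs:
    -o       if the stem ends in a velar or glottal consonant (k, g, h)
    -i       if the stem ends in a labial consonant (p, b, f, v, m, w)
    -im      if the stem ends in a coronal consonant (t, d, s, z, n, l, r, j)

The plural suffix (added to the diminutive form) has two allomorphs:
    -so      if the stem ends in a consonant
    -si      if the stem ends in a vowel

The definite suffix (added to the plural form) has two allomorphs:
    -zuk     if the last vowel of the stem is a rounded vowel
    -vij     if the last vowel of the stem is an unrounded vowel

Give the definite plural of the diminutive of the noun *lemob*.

lemobisivij

*lemob* — final consonant /b/ (labial) → -i → *lemobi*.
The diminutive form *lemobi* — final sound /i/ (a vowel) → -si → *lemobisi*.
The plural form *lemobisi*: last vowel = /i/, an unrounded vowel → -vij → *lemobisivij*.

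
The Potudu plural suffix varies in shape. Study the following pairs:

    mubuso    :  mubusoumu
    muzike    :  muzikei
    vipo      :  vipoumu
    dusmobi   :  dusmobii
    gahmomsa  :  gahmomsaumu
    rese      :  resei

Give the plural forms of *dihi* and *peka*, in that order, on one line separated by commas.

dihii, pekaumu

The alternation tracks the last vowel of the stem — -i when the last vowel of the stem is a front vowel (*muzike*, *dusmobi*, *rese*); -umu when the last vowel of the stem is a back vowel (*mubuso*, *vipo*, *gahmomsa*).
*dihi* — last vowel /i/ (a front vowel) → -i → *dihii*.
The last vowel of *peka* is /a/, which is a back vowel, so the suffix is -umu, giving *pekaumu*.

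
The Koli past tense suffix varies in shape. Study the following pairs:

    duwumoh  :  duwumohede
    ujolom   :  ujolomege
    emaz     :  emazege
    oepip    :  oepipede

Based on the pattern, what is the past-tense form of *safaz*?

safazege

The pattern is voicing of the final consonant: -ede when the stem ends in a voiceless consonant (*duwumoh*, *oepip*); -ege when the stem ends in a voiced consonant (*ujolom*, *emaz*).
Since the final consonant of *safaz* is /z/ (voiced), it takes -ege, giving *safazege*.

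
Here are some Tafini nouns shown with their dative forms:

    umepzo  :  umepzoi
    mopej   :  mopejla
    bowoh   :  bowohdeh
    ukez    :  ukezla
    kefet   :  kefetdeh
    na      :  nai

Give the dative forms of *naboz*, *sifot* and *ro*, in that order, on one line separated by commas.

The alternation tracks the final sound of the stem — -deh when the stem ends in a voiceless consonant (*bowoh*, *kefet*); -la when the stem ends in a voiced consonant (*mopej*, *ukez*); -i when the stem ends in a vowel (*umepzo*, *na*).
*naboz*: final sound = /z/, a voiced consonant → -la → *nabozla*.
Since the final sound of *sifot* is /t/ (a voiceless consonant), it takes -deh, giving *sifotdeh*.
*ro* — final sound /o/ (a vowel) → -i → *roi*.

nabozla, sifotdeh, roi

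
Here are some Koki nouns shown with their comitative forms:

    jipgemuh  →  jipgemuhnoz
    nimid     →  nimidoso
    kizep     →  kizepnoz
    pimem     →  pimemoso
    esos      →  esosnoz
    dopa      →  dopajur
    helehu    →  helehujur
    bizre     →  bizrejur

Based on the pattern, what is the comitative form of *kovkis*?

The pattern is voicing of the final sound: -noz when the stem ends in a voiceless consonant (*jipgemuh*, *kizep*, *esos*); -oso when the stem ends in a voiced consonant (*nimid*, *pimem*); -jur when the stem ends in a vowel (*dopa*, *helehu*, *bizre*).
Since the final sound of *kovkis* is /s/ (a voiceless consonant), it takes -noz, giving *kovkisnoz*.

kovkisnoz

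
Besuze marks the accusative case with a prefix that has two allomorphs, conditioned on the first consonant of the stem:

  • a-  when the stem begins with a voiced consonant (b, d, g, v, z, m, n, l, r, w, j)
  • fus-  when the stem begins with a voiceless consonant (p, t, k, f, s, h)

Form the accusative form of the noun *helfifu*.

*helfifu* — first consonant /h/ (voiceless) → fus- → *fushelfifu*.

fushelfifu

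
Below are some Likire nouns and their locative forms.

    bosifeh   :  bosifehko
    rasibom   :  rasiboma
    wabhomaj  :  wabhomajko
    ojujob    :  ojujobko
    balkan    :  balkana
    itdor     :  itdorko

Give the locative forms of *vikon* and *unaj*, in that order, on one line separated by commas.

The alternation tracks the final consonant of the stem — -a when the stem ends in a nasal (*rasibom*, *balkan*); -ko when the stem ends in a non-nasal consonant (*bosifeh*, *wabhomaj*, *ojujob*, *itdor*).
Since the final consonant of *vikon* is /n/ (a nasal), it takes -a, giving *vikona*.
Since the final consonant of *unaj* is /j/ (non-nasal), it takes -ko, giving *unajko*.

vikona, unajko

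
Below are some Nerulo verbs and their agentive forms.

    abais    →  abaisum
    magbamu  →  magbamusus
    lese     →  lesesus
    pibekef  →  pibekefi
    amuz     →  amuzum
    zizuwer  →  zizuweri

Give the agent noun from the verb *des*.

The suffix is conditioned by the final sound: -um when the stem ends in a sibilant (*abais*, *amuz*); -i when the stem ends in a non-sibilant consonant (*pibekef*, *zizuwer*); -sus when the stem ends in a vowel (*magbamu*, *lese*).
The final sound of *des* is /s/, which is a sibilant, so the suffix is -um, giving *desum*.

desum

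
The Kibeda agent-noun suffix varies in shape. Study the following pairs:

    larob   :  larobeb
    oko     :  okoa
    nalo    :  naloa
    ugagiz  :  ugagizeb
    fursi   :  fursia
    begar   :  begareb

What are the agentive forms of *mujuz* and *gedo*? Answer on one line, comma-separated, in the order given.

mujuzeb, gedoa

The alternation tracks the final sound of the stem — -eb when the stem ends in a consonant (*larob*, *ugagiz*, *begar*); -a when the stem ends in a vowel (*oko*, *nalo*, *fursi*).
*mujuz* — final sound /z/ (a consonant) → -eb → *mujuzeb*.
Since the final sound of *gedo* is /o/ (a vowel), it takes -a, giving *gedoa*.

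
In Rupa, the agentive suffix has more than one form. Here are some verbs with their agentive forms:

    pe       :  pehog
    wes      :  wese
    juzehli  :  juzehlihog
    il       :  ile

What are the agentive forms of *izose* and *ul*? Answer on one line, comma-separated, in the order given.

Looking at the final sound of each stem: -e when the stem ends in a consonant (*wes*, *il*); -hog when the stem ends in a vowel (*pe*, *juzehli*).
The final sound of *izose* is /e/, which is a vowel, so the suffix is -hog, giving *izosehog*.
Since the final sound of *ul* is /l/ (a consonant), it takes -e, giving *ule*.

izosehog, ule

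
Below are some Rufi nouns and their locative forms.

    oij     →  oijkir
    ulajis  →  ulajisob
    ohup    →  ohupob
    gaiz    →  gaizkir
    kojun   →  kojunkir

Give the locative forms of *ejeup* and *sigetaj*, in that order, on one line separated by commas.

Looking at the final consonant of each stem: -ob when the stem ends in a voiceless consonant (*ulajis*, *ohup*); -kir when the stem ends in a voiced consonant (*oij*, *gaiz*, *kojun*).
*ejeup*: final consonant = /p/, voiceless → -ob → *ejeupob*.
*sigetaj* — final consonant /j/ (voiced) → -kir → *sigetajkir*.

ejeupob, sigetajkir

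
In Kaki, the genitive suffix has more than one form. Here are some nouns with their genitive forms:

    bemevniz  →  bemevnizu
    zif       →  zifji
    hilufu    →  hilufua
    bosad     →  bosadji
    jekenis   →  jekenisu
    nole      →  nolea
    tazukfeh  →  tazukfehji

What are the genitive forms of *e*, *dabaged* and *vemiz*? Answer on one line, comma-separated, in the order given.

The alternation tracks the final sound of the stem — -u when the stem ends in a sibilant (*bemevniz*, *jekenis*); -ji when the stem ends in a non-sibilant consonant (*zif*, *bosad*, *tazukfeh*); -a when the stem ends in a vowel (*hilufu*, *nole*).
The final sound of *e* is /e/, which is a vowel, so the suffix is -a, giving *ea*.
The final sound of *dabaged* is /d/, which is a non-sibilant consonant, so the suffix is -ji, giving *dabagedji*.
Since the final sound of *vemiz* is /z/ (a sibilant), it takes -u, giving *vemizu*.

ea, dabagedji, vemizu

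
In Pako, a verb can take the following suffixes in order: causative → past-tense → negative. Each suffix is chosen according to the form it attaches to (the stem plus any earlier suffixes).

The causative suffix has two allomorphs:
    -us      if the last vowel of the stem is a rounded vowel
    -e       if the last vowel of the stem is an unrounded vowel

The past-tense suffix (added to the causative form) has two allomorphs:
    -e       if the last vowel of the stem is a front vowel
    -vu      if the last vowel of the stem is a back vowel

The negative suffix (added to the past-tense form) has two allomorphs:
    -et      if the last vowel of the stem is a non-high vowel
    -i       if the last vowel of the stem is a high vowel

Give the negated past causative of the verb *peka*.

*peka* — last vowel /a/ (an unrounded vowel) → -e → *pekae*.
The causative form *pekae*: last vowel = /e/, a front vowel → -e → *pekaee*.
Since the last vowel of the past-tense form *pekaee* is /e/ (a non-high vowel), it takes -et, giving *pekaeeet*.

pekaeeet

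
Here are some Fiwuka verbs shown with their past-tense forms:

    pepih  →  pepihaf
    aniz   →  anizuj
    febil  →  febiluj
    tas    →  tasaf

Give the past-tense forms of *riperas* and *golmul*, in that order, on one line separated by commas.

riperasaf, golmuluj

The alternation tracks the final consonant of the stem — -af when the stem ends in a voiceless consonant (*pepih*, *tas*); -uj when the stem ends in a voiced consonant (*aniz*, *febil*).
The final consonant of *riperas* is /s/, which is voiceless, so the suffix is -af, giving *riperasaf*.
*golmul*: final consonant = /l/, voiced → -uj → *golmuluj*.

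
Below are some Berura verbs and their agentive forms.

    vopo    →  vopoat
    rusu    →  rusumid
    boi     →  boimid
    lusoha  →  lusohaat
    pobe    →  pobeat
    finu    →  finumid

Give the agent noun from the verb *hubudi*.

The pattern is height harmony: -mid when the last vowel of the stem is a high vowel (*rusu*, *boi*, *finu*); -at when the last vowel of the stem is a non-high vowel (*vopo*, *lusoha*, *pobe*).
The last vowel of *hubudi* is /i/, which is a high vowel, so the suffix is -mid, giving *hubudimid*.

hubudimid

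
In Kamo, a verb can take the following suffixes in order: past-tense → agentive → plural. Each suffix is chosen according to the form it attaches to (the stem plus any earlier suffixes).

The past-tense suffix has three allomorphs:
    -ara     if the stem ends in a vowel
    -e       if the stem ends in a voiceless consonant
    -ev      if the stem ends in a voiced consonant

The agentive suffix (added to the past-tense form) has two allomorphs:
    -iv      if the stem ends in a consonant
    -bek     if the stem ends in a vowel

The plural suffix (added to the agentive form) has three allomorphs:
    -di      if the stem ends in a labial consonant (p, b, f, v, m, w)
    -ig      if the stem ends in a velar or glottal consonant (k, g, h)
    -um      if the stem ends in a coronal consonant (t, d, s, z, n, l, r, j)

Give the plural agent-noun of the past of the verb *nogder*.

*nogder*: final sound = /r/, a voiced consonant → -ev → *nogderev*.
Since the final sound of the past-tense form *nogderev* is /v/ (a consonant), it takes -iv, giving *nogdereviv*.
Since the final consonant of the agentive form *nogdereviv* is /v/ (labial), it takes -di, giving *nogderevivdi*.

nogderevivdi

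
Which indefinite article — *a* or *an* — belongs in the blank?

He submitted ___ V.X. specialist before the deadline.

The indefinite article is chosen by the initial *sound* of the following word, not its spelling.
The initialism *V.X.* is read letter by letter; the first letter, V, is pronounced /viː/, which begins with a consonant sound.
So the article is *a*: He submitted a V.X. specialist before the deadline.

a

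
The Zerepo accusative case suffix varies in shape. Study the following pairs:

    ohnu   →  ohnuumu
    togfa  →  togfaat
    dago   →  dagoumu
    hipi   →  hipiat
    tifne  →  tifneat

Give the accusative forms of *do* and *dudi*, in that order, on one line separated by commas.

The suffix is conditioned by the last vowel: -umu when the last vowel of the stem is a rounded vowel (*ohnu*, *dago*); -at when the last vowel of the stem is an unrounded vowel (*togfa*, *hipi*, *tifne*).
The last vowel of *do* is /o/, which is a rounded vowel, so the suffix is -umu, giving *doumu*.
Since the last vowel of *dudi* is /i/ (an unrounded vowel), it takes -at, giving *dudiat*.

doumu, dudiat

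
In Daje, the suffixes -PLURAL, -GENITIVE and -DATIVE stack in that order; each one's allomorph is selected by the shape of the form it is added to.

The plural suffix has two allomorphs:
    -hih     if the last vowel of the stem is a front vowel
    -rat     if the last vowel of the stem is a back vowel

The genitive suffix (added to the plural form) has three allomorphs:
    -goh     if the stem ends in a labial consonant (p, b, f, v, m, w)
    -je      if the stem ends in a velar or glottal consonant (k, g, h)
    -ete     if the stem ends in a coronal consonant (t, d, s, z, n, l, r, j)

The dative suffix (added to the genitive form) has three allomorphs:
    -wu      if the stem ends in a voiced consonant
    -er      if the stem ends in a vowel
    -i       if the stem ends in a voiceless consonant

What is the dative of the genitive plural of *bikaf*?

bikafrateteer

The last vowel of *bikaf* is /a/, which is a back vowel, so the plural suffix is -rat, giving *bikafrat*.
The final consonant of the plural form *bikafrat* is /t/, which is coronal, so the genitive suffix is -ete, giving *bikafratete*.
The genitive form *bikafratete* — final sound /e/ (a vowel) → -er → *bikafrateteer*.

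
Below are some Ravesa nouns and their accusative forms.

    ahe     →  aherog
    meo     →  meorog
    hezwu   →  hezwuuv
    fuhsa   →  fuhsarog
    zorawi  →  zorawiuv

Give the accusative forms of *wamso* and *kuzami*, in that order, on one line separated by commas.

wamsorog, kuzamiuv

The alternation tracks the last vowel of the stem — -uv when the last vowel of the stem is a high vowel (*hezwu*, *zorawi*); -rog when the last vowel of the stem is a non-high vowel (*ahe*, *meo*, *fuhsa*).
Since the last vowel of *wamso* is /o/ (a non-high vowel), it takes -rog, giving *wamsorog*.
*kuzami*: last vowel = /i/, a high vowel → -uv → *kuzamiuv*.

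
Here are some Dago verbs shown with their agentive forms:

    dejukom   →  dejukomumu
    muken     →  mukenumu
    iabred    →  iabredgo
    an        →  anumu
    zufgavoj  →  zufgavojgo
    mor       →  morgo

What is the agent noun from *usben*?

usbenumu

Looking at the final consonant of each stem: -umu when the stem ends in a nasal (*dejukom*, *muken*, *an*); -go when the stem ends in a non-nasal consonant (*iabred*, *zufgavoj*, *mor*).
*usben*: final consonant = /n/, a nasal → -umu → *usbenumu*.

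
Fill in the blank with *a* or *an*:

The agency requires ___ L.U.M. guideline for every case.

an

The indefinite article is chosen by the initial *sound* of the following word, not its spelling.
The initialism *L.U.M.* is read letter by letter; the first letter, L, is pronounced /ɛl/, which begins with a vowel sound.
So the article is *an*: The agency requires an L.U.M. guideline for every case.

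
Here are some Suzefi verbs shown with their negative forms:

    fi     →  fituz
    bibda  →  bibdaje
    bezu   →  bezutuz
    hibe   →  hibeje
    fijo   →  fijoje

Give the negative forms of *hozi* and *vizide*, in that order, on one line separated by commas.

hozituz, vizideje

The pattern is height harmony: -tuz when the last vowel of the stem is a high vowel (*fi*, *bezu*); -je when the last vowel of the stem is a non-high vowel (*bibda*, *hibe*, *fijo*).
*hozi* — last vowel /i/ (a high vowel) → -tuz → *hozituz*.
The last vowel of *vizide* is /e/, which is a non-high vowel, so the suffix is -je, giving *vizideje*.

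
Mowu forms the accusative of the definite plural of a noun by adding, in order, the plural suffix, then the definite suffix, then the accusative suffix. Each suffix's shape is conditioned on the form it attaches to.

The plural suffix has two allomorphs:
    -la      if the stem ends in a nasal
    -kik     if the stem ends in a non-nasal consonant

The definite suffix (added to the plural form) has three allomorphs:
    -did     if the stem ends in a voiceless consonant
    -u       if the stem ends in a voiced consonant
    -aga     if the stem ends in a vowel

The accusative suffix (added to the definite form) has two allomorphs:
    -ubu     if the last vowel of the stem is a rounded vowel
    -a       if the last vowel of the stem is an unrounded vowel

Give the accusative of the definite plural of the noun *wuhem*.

wuhemlaagaa

The final consonant of *wuhem* is /m/, which is a nasal, so the plural suffix is -la, giving *wuhemla*.
Since the final sound of the plural form *wuhemla* is /a/ (a vowel), it takes -aga, giving *wuhemlaaga*.
The definite form *wuhemlaaga*: last vowel = /a/, an unrounded vowel → -a → *wuhemlaagaa*.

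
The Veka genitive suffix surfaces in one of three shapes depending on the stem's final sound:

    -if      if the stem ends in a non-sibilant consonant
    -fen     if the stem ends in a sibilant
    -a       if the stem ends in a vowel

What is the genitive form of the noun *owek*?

owekif

*owek* — final sound /k/ (a non-sibilant consonant) → -if → *owekif*.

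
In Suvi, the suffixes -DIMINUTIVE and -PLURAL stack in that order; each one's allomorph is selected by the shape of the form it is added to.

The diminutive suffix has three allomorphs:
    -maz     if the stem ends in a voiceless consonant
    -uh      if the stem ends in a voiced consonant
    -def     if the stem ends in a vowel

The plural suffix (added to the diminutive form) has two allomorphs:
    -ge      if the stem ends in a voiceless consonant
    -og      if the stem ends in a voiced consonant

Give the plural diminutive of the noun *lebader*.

Since the final sound of *lebader* is /r/ (a voiced consonant), it takes -uh, giving *lebaderuh*.
Since the final consonant of the diminutive form *lebaderuh* is /h/ (voiceless), it takes -ge, giving *lebaderuhge*.

lebaderuhge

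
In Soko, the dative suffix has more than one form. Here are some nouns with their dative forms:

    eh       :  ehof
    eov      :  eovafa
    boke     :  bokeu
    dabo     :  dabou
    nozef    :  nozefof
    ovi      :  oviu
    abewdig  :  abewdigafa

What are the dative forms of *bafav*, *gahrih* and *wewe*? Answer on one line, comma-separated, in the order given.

bafavafa, gahrihof, weweu

Looking at the final sound of each stem: -of when the stem ends in a voiceless consonant (*eh*, *nozef*); -afa when the stem ends in a voiced consonant (*eov*, *abewdig*); -u when the stem ends in a vowel (*boke*, *dabo*, *ovi*).
Since the final sound of *bafav* is /v/ (a voiced consonant), it takes -afa, giving *bafavafa*.
*gahrih* — final sound /h/ (a voiceless consonant) → -of → *gahrihof*.
The final sound of *wewe* is /e/, which is a vowel, so the suffix is -u, giving *weweu*.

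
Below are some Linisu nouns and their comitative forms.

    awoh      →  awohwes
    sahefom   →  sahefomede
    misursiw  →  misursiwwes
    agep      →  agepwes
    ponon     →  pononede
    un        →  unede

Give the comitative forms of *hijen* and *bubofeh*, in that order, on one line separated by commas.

hijenede, bubofehwes

The alternation tracks the final consonant of the stem — -ede when the stem ends in a nasal (*sahefom*, *ponon*, *un*); -wes when the stem ends in a non-nasal consonant (*awoh*, *misursiw*, *agep*).
*hijen* — final consonant /n/ (a nasal) → -ede → *hijenede*.
*bubofeh*: final consonant = /h/, non-nasal → -wes → *bubofehwes*.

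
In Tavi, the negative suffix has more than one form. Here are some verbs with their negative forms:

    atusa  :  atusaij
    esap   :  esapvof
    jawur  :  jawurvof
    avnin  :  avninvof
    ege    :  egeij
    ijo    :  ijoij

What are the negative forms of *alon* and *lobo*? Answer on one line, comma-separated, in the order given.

The alternation tracks the final sound of the stem — -vof when the stem ends in a consonant (*esap*, *jawur*, *avnin*); -ij when the stem ends in a vowel (*atusa*, *ege*, *ijo*).
*alon* — final sound /n/ (a consonant) → -vof → *alonvof*.
*lobo* — final sound /o/ (a vowel) → -ij → *loboij*.

alonvof, loboij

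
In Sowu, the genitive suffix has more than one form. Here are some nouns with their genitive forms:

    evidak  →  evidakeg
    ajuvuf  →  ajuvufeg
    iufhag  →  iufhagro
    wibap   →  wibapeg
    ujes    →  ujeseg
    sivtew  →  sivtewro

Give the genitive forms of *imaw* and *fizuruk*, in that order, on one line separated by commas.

imawro, fizurukeg

The alternation tracks the final consonant of the stem — -eg when the stem ends in a voiceless consonant (*evidak*, *ajuvuf*, *wibap*, *ujes*); -ro when the stem ends in a voiced consonant (*iufhag*, *sivtew*).
*imaw*: final consonant = /w/, voiced → -ro → *imawro*.
*fizuruk*: final consonant = /k/, voiceless → -eg → *fizurukeg*.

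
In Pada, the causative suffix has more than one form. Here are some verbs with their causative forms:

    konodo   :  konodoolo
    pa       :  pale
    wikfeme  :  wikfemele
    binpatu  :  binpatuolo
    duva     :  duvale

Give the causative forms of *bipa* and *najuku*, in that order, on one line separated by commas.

The pattern is rounding harmony: -olo when the last vowel of the stem is a rounded vowel (*konodo*, *binpatu*); -le when the last vowel of the stem is an unrounded vowel (*pa*, *wikfeme*, *duva*).
The last vowel of *bipa* is /a/, which is an unrounded vowel, so the suffix is -le, giving *bipale*.
*najuku*: last vowel = /u/, a rounded vowel → -olo → *najukuolo*.

bipale, najukuolo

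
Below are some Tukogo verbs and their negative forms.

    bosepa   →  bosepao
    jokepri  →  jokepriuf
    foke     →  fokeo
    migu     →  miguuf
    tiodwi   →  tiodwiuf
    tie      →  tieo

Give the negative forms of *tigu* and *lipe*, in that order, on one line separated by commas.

The alternation tracks the last vowel of the stem — -uf when the last vowel of the stem is a high vowel (*jokepri*, *migu*, *tiodwi*); -o when the last vowel of the stem is a non-high vowel (*bosepa*, *foke*, *tie*).
Since the last vowel of *tigu* is /u/ (a high vowel), it takes -uf, giving *tiguuf*.
*lipe*: last vowel = /e/, a non-high vowel → -o → *lipeo*.

tiguuf, lipeo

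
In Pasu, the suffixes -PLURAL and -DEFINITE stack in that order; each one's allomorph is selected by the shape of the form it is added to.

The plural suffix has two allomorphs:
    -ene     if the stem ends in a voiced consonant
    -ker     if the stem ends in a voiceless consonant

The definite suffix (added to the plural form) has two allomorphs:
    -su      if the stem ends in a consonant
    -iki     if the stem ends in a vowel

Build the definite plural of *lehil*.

lehileneiki

*lehil*: final consonant = /l/, voiced → -ene → *lehilene*.
Since the final sound of the plural form *lehilene* is /e/ (a vowel), it takes -iki, giving *lehileneiki*.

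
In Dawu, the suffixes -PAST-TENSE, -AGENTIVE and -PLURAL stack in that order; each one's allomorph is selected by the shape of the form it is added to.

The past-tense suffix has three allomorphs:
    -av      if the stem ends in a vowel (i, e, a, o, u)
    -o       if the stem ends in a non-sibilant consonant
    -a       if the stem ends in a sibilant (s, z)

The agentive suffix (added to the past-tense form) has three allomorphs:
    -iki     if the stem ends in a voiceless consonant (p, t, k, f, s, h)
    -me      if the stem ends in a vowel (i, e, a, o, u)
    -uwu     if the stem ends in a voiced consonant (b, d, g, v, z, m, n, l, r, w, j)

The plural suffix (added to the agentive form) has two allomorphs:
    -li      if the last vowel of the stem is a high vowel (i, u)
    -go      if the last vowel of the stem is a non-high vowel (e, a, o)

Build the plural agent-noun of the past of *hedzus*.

hedzusamego

*hedzus* — final sound /s/ (a sibilant) → -a → *hedzusa*.
The past-tense form *hedzusa*: final sound = /a/, a vowel → -me → *hedzusame*.
The agentive form *hedzusame*: last vowel = /e/, a non-high vowel → -go → *hedzusamego*.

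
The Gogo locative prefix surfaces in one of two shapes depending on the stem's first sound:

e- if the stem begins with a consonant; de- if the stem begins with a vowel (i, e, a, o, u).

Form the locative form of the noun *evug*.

deevug

Since the first sound of *evug* is /e/ (a vowel), it takes de-, giving *deevug*.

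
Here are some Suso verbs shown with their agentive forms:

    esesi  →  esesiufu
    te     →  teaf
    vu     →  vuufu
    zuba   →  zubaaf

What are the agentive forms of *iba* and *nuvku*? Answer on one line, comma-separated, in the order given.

ibaaf, nuvkuufu

Looking at the last vowel of each stem: -ufu when the last vowel of the stem is a high vowel (*esesi*, *vu*); -af when the last vowel of the stem is a non-high vowel (*te*, *zuba*).
The last vowel of *iba* is /a/, which is a non-high vowel, so the suffix is -af, giving *ibaaf*.
Since the last vowel of *nuvku* is /u/ (a high vowel), it takes -ufu, giving *nuvkuufu*.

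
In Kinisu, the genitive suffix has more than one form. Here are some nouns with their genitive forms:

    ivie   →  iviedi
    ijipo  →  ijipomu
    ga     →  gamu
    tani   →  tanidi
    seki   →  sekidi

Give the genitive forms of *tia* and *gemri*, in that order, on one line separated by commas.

The pattern is front/back vowel harmony: -di when the last vowel of the stem is a front vowel (*ivie*, *tani*, *seki*); -mu when the last vowel of the stem is a back vowel (*ijipo*, *ga*).
Since the last vowel of *tia* is /a/ (a back vowel), it takes -mu, giving *tiamu*.
*gemri* — last vowel /i/ (a front vowel) → -di → *gemridi*.

tiamu, gemridi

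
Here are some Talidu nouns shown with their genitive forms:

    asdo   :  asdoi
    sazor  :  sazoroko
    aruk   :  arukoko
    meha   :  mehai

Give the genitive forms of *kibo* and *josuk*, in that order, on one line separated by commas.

kiboi, josukoko

The pattern is consonant vs. vowel: -oko when the stem ends in a consonant (*sazor*, *aruk*); -i when the stem ends in a vowel (*asdo*, *meha*).
Since the final sound of *kibo* is /o/ (a vowel), it takes -i, giving *kiboi*.
*josuk* — final sound /k/ (a consonant) → -oko → *josukoko*.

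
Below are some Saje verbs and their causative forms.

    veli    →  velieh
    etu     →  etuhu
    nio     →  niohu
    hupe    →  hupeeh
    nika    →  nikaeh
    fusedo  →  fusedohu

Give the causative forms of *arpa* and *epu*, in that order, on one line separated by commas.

arpaeh, epuhu

The pattern is rounding harmony: -hu when the last vowel of the stem is a rounded vowel (*etu*, *nio*, *fusedo*); -eh when the last vowel of the stem is an unrounded vowel (*veli*, *hupe*, *nika*).
*arpa*: last vowel = /a/, an unrounded vowel → -eh → *arpaeh*.
*epu*: last vowel = /u/, a rounded vowel → -hu → *epuhu*.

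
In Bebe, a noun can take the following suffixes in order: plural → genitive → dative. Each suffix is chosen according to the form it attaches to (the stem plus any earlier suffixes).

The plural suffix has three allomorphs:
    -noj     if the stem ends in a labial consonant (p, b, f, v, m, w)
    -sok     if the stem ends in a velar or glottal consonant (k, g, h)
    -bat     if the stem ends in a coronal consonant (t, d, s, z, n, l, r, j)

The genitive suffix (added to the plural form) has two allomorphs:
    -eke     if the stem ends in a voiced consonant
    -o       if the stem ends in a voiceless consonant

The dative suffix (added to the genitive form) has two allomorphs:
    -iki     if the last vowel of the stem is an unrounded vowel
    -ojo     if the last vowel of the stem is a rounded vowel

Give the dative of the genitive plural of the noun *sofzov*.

sofzovnojekeiki

Since the final consonant of *sofzov* is /v/ (labial), it takes -noj, giving *sofzovnoj*.
The plural form *sofzovnoj* — final consonant /j/ (voiced) → -eke → *sofzovnojeke*.
The genitive form *sofzovnojeke*: last vowel = /e/, an unrounded vowel → -iki → *sofzovnojekeiki*.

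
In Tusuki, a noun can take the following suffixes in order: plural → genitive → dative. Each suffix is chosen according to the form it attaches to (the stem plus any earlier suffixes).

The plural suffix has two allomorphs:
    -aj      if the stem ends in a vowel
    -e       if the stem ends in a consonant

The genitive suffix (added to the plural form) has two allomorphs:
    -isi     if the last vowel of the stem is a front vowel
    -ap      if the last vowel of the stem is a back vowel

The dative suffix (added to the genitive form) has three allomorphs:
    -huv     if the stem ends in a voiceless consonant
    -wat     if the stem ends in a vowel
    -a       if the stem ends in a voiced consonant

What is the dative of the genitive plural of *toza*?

tozaajaphuv

The final sound of *toza* is /a/, which is a vowel, so the plural suffix is -aj, giving *tozaaj*.
The plural form *tozaaj* — last vowel /a/ (a back vowel) → -ap → *tozaajap*.
The genitive form *tozaajap*: final sound = /p/, a voiceless consonant → -huv → *tozaajaphuv*.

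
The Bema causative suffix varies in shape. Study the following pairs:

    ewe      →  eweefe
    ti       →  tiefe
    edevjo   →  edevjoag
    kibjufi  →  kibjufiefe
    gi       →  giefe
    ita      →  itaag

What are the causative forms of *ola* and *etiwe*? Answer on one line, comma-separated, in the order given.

olaag, etiweefe

The pattern is front/back vowel harmony: -efe when the last vowel of the stem is a front vowel (*ewe*, *ti*, *kibjufi*, *gi*); -ag when the last vowel of the stem is a back vowel (*edevjo*, *ita*).
*ola* — last vowel /a/ (a back vowel) → -ag → *olaag*.
The last vowel of *etiwe* is /e/, which is a front vowel, so the suffix is -efe, giving *etiweefe*.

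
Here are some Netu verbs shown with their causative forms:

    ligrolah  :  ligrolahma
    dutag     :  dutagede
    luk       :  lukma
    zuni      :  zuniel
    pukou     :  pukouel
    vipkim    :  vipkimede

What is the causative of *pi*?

piel

The alternation tracks the final sound of the stem — -ma when the stem ends in a voiceless consonant (*ligrolah*, *luk*); -ede when the stem ends in a voiced consonant (*dutag*, *vipkim*); -el when the stem ends in a vowel (*zuni*, *pukou*).
*pi*: final sound = /i/, a vowel → -el → *piel*.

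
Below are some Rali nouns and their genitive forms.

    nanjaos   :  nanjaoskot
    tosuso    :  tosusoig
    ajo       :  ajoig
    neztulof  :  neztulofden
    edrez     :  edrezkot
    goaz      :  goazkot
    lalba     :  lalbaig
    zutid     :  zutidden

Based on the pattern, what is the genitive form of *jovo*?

Looking at the final sound of each stem: -kot when the stem ends in a sibilant (*nanjaos*, *edrez*, *goaz*); -den when the stem ends in a non-sibilant consonant (*neztulof*, *zutid*); -ig when the stem ends in a vowel (*tosuso*, *ajo*, *lalba*).
Since the final sound of *jovo* is /o/ (a vowel), it takes -ig, giving *jovoig*.

jovoig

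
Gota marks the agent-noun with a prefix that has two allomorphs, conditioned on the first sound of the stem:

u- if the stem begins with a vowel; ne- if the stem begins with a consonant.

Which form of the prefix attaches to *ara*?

u-

*ara* — first sound /a/ (a vowel) → u-.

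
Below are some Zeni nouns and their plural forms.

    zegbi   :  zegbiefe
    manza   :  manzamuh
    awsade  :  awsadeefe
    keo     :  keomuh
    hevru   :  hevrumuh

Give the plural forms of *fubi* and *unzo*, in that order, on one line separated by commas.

fubiefe, unzomuh

Looking at the last vowel of each stem: -efe when the last vowel of the stem is a front vowel (*zegbi*, *awsade*); -muh when the last vowel of the stem is a back vowel (*manza*, *keo*, *hevru*).
*fubi*: last vowel = /i/, a front vowel → -efe → *fubiefe*.
The last vowel of *unzo* is /o/, which is a back vowel, so the suffix is -muh, giving *unzomuh*.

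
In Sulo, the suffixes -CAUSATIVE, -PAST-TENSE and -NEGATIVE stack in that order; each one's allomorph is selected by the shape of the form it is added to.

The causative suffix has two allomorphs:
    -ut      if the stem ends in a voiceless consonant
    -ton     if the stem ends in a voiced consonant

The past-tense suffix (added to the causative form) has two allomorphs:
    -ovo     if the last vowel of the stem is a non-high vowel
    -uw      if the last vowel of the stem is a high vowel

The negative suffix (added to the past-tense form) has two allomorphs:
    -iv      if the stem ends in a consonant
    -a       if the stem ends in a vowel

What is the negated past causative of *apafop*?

apafoputuwiv

The final consonant of *apafop* is /p/, which is voiceless, so the causative suffix is -ut, giving *apafoput*.
Since the last vowel of the causative form *apafoput* is /u/ (a high vowel), it takes -uw, giving *apafoputuw*.
Since the final sound of the past-tense form *apafoputuw* is /w/ (a consonant), it takes -iv, giving *apafoputuwiv*.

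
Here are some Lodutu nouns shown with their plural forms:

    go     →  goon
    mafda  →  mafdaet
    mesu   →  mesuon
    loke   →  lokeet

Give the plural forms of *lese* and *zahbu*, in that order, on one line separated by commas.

The suffix is conditioned by the last vowel: -on when the last vowel of the stem is a rounded vowel (*go*, *mesu*); -et when the last vowel of the stem is an unrounded vowel (*mafda*, *loke*).
The last vowel of *lese* is /e/, which is an unrounded vowel, so the suffix is -et, giving *leseet*.
*zahbu* — last vowel /u/ (a rounded vowel) → -on → *zahbuon*.

leseet, zahbuon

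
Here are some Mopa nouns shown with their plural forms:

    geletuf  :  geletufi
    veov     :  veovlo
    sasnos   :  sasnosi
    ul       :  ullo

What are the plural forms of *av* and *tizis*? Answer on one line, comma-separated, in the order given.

avlo, tizisi

The pattern is voicing of the final consonant: -i when the stem ends in a voiceless consonant (*geletuf*, *sasnos*); -lo when the stem ends in a voiced consonant (*veov*, *ul*).
Since the final consonant of *av* is /v/ (voiced), it takes -lo, giving *avlo*.
Since the final consonant of *tizis* is /s/ (voiceless), it takes -i, giving *tizisi*.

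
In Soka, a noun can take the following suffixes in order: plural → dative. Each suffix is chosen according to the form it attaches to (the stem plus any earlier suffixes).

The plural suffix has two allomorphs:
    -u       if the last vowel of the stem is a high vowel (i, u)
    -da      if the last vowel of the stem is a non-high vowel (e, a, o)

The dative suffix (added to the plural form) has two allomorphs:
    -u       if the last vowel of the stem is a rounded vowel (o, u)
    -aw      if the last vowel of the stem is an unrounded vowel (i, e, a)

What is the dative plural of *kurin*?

The last vowel of *kurin* is /i/, which is a high vowel, so the plural suffix is -u, giving *kurinu*.
The plural form *kurinu* — last vowel /u/ (a rounded vowel) → -u → *kurinuu*.

kurinuu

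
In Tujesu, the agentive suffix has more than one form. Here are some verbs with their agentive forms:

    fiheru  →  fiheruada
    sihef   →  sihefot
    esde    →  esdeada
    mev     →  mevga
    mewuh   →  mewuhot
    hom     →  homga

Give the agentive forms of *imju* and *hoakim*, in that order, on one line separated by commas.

The pattern is voicing of the final sound: -ot when the stem ends in a voiceless consonant (*sihef*, *mewuh*); -ga when the stem ends in a voiced consonant (*mev*, *hom*); -ada when the stem ends in a vowel (*fiheru*, *esde*).
The final sound of *imju* is /u/, which is a vowel, so the suffix is -ada, giving *imjuada*.
The final sound of *hoakim* is /m/, which is a voiced consonant, so the suffix is -ga, giving *hoakimga*.

imjuada, hoakimga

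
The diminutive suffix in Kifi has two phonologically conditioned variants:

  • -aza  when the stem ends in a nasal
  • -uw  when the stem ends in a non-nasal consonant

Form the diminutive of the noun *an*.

anaza

The final consonant of *an* is /n/, which is a nasal, so the suffix is -aza, giving *anaza*.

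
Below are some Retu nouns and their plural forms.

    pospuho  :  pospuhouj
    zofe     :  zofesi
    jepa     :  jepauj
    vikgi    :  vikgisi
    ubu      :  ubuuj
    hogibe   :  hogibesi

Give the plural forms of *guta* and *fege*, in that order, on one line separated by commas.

The suffix is conditioned by the last vowel: -si when the last vowel of the stem is a front vowel (*zofe*, *vikgi*, *hogibe*); -uj when the last vowel of the stem is a back vowel (*pospuho*, *jepa*, *ubu*).
*guta*: last vowel = /a/, a back vowel → -uj → *gutauj*.
*fege*: last vowel = /e/, a front vowel → -si → *fegesi*.

gutauj, fegesi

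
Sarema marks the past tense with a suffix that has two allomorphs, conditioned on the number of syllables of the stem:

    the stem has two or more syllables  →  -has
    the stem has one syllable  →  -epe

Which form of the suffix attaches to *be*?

-epe

*be* has one syllable, so the suffix is -epe.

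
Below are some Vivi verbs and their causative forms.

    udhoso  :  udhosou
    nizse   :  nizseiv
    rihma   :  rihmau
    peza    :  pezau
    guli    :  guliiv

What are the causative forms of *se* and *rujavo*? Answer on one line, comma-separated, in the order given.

seiv, rujavou

The pattern is front/back vowel harmony: -iv when the last vowel of the stem is a front vowel (*nizse*, *guli*); -u when the last vowel of the stem is a back vowel (*udhoso*, *rihma*, *peza*).
*se*: last vowel = /e/, a front vowel → -iv → *seiv*.
Since the last vowel of *rujavo* is /o/ (a back vowel), it takes -u, giving *rujavou*.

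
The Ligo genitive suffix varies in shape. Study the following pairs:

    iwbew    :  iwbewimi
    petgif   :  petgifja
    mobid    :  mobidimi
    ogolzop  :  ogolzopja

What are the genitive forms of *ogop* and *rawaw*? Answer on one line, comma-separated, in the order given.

ogopja, rawawimi

The pattern is voicing of the final consonant: -ja when the stem ends in a voiceless consonant (*petgif*, *ogolzop*); -imi when the stem ends in a voiced consonant (*iwbew*, *mobid*).
*ogop*: final consonant = /p/, voiceless → -ja → *ogopja*.
The final consonant of *rawaw* is /w/, which is voiced, so the suffix is -imi, giving *rawawimi*.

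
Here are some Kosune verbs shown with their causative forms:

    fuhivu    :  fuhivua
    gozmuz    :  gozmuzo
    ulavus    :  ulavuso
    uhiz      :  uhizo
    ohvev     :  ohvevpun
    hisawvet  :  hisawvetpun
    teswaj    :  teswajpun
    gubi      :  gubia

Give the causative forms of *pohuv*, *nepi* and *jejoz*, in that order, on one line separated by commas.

pohuvpun, nepia, jejozo

Looking at the final sound of each stem: -o when the stem ends in a sibilant (*gozmuz*, *ulavus*, *uhiz*); -pun when the stem ends in a non-sibilant consonant (*ohvev*, *hisawvet*, *teswaj*); -a when the stem ends in a vowel (*fuhivu*, *gubi*).
The final sound of *pohuv* is /v/, which is a non-sibilant consonant, so the suffix is -pun, giving *pohuvpun*.
*nepi* — final sound /i/ (a vowel) → -a → *nepia*.
*jejoz* — final sound /z/ (a sibilant) → -o → *jejozo*.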